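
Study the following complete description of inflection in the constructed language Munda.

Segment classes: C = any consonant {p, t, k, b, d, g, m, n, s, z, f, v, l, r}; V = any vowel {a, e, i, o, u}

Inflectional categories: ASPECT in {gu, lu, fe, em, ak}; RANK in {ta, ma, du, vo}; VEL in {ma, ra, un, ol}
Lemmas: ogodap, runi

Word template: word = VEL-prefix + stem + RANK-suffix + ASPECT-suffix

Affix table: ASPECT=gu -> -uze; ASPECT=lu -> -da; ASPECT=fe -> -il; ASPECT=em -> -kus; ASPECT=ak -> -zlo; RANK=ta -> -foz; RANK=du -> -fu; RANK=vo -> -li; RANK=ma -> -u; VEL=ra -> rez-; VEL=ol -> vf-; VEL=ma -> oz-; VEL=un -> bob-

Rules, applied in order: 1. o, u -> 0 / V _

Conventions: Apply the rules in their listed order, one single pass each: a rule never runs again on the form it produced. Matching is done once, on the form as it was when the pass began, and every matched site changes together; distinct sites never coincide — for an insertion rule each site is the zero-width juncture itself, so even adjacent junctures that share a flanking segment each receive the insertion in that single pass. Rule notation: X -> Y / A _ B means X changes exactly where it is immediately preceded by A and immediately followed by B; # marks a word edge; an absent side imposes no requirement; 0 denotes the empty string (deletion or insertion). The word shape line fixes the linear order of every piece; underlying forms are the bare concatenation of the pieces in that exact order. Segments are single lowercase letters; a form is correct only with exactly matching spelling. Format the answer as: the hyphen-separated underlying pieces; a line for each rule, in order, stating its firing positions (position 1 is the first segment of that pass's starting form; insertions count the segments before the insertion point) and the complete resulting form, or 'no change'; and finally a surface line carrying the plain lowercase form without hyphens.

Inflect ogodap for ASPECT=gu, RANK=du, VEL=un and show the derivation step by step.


underlying: bob-ogodap-fu-uze
1. o, u -> 0 / V _: fires at position(s) 12: bobogodapfuze
surface: bobogodapfuze


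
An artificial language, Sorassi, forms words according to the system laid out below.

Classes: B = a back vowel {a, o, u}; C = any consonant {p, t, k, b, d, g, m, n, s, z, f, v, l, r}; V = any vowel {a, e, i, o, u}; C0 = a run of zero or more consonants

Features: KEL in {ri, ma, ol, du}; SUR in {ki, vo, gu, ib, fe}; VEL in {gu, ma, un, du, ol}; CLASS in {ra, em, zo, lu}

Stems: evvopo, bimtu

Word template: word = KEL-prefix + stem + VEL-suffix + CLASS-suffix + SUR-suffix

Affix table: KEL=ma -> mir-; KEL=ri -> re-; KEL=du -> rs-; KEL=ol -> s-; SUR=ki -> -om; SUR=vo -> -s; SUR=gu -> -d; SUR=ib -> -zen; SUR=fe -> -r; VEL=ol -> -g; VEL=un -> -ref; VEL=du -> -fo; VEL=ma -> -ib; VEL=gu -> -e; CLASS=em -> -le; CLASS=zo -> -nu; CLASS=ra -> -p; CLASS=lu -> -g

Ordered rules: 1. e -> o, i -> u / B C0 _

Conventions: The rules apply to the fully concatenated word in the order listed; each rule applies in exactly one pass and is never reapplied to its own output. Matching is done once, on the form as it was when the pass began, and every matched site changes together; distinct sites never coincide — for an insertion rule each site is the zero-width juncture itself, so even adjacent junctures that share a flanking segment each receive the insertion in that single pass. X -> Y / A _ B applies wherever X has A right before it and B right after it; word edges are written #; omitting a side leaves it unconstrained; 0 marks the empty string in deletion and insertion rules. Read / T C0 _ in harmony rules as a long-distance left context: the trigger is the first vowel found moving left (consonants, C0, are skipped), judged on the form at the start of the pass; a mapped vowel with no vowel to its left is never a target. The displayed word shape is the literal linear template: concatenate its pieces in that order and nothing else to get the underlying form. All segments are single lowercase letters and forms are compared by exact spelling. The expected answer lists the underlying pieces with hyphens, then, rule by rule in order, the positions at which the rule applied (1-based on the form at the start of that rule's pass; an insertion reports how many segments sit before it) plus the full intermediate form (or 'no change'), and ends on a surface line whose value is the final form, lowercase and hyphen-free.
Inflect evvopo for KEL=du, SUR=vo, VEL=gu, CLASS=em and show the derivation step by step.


underlying: rs-evvopo-e-le-s
1. e -> o, i -> u / B C0 _: fires at position(s) 9: rsevvopooles
surface: rsevvopooles


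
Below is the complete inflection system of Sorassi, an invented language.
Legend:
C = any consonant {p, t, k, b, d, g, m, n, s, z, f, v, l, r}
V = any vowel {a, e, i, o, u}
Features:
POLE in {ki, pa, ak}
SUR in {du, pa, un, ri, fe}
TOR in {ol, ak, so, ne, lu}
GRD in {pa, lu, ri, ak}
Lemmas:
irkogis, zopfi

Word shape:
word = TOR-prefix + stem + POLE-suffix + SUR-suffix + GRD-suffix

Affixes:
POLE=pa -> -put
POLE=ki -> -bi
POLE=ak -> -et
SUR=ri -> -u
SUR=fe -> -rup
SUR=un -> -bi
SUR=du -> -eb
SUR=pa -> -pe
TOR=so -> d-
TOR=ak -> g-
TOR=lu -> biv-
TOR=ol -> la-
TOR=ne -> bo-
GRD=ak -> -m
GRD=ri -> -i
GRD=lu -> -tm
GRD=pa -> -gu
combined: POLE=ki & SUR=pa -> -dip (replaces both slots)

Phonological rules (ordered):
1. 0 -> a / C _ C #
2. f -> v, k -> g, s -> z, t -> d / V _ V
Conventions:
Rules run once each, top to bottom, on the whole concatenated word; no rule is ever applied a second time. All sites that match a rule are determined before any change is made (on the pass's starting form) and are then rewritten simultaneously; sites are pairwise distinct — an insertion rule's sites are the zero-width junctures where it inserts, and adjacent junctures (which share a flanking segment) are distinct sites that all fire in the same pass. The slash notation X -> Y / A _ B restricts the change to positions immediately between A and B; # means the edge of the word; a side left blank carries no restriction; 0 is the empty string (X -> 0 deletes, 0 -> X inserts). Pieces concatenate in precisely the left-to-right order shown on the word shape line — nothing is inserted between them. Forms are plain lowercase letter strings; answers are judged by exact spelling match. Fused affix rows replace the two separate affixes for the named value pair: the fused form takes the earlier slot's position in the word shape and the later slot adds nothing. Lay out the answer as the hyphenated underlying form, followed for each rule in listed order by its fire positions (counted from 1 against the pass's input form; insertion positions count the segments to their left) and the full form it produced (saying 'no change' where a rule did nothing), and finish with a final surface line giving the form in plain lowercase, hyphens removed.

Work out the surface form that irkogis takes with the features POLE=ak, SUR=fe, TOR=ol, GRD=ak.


underlying: la-irkogis-et-rup-m
1. 0 -> a / C _ C #: inserts after position(s) 14: lairkogisetrupam
2. f -> v, k -> g, s -> z, t -> d / V _ V: fires at position(s) 9: lairkogizetrupam
surface: lairkogizetrupam


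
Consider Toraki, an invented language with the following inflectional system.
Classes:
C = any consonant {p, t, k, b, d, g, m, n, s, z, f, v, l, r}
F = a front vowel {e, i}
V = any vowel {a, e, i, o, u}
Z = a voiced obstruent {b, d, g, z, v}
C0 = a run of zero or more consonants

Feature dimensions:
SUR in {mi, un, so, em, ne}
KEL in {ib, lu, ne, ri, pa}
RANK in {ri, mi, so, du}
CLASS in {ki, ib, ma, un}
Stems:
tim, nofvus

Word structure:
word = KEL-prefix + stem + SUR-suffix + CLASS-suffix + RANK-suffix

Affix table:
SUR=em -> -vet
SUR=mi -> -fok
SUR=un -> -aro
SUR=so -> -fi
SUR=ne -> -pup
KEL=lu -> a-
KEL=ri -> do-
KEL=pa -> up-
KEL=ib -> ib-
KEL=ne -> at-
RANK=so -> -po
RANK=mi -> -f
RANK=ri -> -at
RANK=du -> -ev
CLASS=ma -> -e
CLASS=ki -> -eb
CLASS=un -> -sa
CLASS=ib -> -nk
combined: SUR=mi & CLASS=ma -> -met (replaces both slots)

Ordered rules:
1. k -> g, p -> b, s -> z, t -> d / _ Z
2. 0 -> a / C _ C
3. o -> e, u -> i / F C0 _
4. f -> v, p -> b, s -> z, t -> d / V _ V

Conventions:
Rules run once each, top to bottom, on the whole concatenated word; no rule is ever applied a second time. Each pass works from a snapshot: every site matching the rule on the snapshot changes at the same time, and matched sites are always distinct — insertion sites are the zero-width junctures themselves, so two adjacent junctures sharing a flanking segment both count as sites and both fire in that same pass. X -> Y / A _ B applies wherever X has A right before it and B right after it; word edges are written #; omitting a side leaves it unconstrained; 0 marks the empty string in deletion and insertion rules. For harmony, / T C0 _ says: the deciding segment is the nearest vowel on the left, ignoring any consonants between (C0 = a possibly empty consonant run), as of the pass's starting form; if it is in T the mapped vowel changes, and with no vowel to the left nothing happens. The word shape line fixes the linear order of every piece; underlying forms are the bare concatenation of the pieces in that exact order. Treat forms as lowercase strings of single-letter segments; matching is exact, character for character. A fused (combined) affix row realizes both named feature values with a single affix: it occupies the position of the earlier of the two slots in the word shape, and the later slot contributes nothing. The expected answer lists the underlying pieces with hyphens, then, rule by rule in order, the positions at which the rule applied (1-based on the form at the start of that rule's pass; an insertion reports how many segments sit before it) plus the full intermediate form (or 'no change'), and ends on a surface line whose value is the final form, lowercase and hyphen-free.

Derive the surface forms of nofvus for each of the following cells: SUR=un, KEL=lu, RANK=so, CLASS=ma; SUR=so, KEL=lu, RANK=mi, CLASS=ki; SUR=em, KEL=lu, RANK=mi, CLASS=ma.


cell SUR=un, KEL=lu, RANK=so, CLASS=ma:
underlying: a-nofvus-aro-e-po
1. k -> g, p -> b, s -> z, t -> d / _ Z: no change
2. 0 -> a / C _ C: inserts after position(s) 4: anofavusaroepo
3. o -> e, u -> i / F C0 _: fires at position(s) 14: anofavusaroepe
4. f -> v, p -> b, s -> z, t -> d / V _ V: fires at position(s) 4, 8, 13: anovavuzaroebe
surface: anovavuzaroebe

cell SUR=so, KEL=lu, RANK=mi, CLASS=ki:
underlying: a-nofvus-fi-eb-f
1. k -> g, p -> b, s -> z, t -> d / _ Z: no change
2. 0 -> a / C _ C: inserts after position(s) 4, 7, 11: anofavusafiebaf
3. o -> e, u -> i / F C0 _: no change
4. f -> v, p -> b, s -> z, t -> d / V _ V: fires at position(s) 4, 8, 10: anovavuzaviebaf
surface: anovavuzaviebaf

cell SUR=em, KEL=lu, RANK=mi, CLASS=ma:
underlying: a-nofvus-vet-e-f
1. k -> g, p -> b, s -> z, t -> d / _ Z: fires at position(s) 7: anofvuzvetef
2. 0 -> a / C _ C: inserts after position(s) 4, 7: anofavuzavetef
3. o -> e, u -> i / F C0 _: no change
4. f -> v, p -> b, s -> z, t -> d / V _ V: fires at position(s) 4, 12: anovavuzavedef
surface: anovavuzavedef


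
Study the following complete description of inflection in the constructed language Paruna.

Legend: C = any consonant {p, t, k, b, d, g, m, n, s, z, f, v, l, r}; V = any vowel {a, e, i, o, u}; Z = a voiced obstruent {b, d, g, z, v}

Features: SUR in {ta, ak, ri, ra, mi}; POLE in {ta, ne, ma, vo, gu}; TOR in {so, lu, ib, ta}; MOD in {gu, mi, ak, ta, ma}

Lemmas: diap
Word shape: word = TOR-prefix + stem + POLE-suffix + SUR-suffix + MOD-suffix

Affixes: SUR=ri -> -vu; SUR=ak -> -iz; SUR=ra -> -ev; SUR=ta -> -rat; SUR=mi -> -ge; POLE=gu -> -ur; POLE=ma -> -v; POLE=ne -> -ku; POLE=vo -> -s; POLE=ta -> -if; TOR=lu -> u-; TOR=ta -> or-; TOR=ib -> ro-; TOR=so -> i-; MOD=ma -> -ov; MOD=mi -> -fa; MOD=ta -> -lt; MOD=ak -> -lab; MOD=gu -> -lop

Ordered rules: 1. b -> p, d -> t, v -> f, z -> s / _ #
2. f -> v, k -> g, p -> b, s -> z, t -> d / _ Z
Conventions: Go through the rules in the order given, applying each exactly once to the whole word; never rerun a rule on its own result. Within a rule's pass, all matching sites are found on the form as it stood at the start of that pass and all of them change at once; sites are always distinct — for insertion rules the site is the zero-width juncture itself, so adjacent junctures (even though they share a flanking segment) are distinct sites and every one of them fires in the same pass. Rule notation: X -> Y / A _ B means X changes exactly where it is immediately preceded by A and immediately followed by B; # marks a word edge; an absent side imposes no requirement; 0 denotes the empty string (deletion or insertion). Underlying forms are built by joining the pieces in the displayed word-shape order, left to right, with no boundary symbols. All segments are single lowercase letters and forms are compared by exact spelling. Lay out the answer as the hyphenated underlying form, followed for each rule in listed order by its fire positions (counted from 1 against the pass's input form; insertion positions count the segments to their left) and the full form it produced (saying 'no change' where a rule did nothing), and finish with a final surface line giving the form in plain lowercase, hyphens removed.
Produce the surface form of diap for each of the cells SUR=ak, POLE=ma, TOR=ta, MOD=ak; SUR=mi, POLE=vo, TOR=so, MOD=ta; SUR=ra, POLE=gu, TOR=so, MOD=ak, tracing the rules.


cell SUR=ak, POLE=ma, TOR=ta, MOD=ak:
underlying: or-diap-v-iz-lab
1. b -> p, d -> t, v -> f, z -> s / _ #: fires at position(s) 12: ordiapvizlap
2. f -> v, k -> g, p -> b, s -> z, t -> d / _ Z: fires at position(s) 6: ordiabvizlap
surface: ordiabvizlap

cell SUR=mi, POLE=vo, TOR=so, MOD=ta:
underlying: i-diap-s-ge-lt
1. b -> p, d -> t, v -> f, z -> s / _ #: no change
2. f -> v, k -> g, p -> b, s -> z, t -> d / _ Z: fires at position(s) 6: idiapzgelt
surface: idiapzgelt

cell SUR=ra, POLE=gu, TOR=so, MOD=ak:
underlying: i-diap-ur-ev-lab
1. b -> p, d -> t, v -> f, z -> s / _ #: fires at position(s) 12: idiapurevlap
2. f -> v, k -> g, p -> b, s -> z, t -> d / _ Z: no change
surface: idiapurevlap


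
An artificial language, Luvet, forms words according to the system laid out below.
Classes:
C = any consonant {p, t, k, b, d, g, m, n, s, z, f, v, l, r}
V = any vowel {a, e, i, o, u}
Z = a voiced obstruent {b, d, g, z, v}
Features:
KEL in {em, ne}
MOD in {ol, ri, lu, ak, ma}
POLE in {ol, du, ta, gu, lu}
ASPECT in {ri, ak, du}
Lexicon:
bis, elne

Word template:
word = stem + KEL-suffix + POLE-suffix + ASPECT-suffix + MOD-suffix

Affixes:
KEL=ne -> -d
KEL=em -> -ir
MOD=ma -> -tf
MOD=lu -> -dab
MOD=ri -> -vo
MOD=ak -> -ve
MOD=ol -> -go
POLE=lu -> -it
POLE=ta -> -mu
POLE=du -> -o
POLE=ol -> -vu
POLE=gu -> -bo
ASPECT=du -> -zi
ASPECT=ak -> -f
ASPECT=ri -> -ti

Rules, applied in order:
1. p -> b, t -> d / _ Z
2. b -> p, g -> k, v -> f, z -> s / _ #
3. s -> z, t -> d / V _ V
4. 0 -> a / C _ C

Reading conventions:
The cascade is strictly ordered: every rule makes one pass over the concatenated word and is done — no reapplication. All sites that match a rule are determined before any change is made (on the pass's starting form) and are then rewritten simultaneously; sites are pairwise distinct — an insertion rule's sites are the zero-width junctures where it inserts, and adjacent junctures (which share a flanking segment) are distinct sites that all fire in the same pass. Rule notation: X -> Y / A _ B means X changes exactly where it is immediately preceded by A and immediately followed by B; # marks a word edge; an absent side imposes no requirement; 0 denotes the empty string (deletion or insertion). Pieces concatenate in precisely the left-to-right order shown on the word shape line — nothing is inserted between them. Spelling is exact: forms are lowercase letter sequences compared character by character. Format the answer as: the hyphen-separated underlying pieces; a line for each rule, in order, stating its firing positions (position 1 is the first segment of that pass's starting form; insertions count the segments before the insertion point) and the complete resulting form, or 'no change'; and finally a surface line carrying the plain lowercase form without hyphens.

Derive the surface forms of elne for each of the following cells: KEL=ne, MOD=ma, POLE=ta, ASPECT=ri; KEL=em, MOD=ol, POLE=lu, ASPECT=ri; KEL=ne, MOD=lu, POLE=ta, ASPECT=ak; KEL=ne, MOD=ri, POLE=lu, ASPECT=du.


cell KEL=ne, MOD=ma, POLE=ta, ASPECT=ri:
underlying: elne-d-mu-ti-tf
1. p -> b, t -> d / _ Z: no change
2. b -> p, g -> k, v -> f, z -> s / _ #: no change
3. s -> z, t -> d / V _ V: fires at position(s) 8: elnedmuditf
4. 0 -> a / C _ C: inserts after position(s) 2, 5, 10: elanedamuditaf
surface: elanedamuditaf

cell KEL=em, MOD=ol, POLE=lu, ASPECT=ri:
underlying: elne-ir-it-ti-go
1. p -> b, t -> d / _ Z: no change
2. b -> p, g -> k, v -> f, z -> s / _ #: no change
3. s -> z, t -> d / V _ V: no change
4. 0 -> a / C _ C: inserts after position(s) 2, 8: elaneiritatigo
surface: elaneiritatigo

cell KEL=ne, MOD=lu, POLE=ta, ASPECT=ak:
underlying: elne-d-mu-f-dab
1. p -> b, t -> d / _ Z: no change
2. b -> p, g -> k, v -> f, z -> s / _ #: fires at position(s) 11: elnedmufdap
3. s -> z, t -> d / V _ V: no change
4. 0 -> a / C _ C: inserts after position(s) 2, 5, 8: elanedamufadap
surface: elanedamufadap

cell KEL=ne, MOD=ri, POLE=lu, ASPECT=du:
underlying: elne-d-it-zi-vo
1. p -> b, t -> d / _ Z: fires at position(s) 7: elnedidzivo
2. b -> p, g -> k, v -> f, z -> s / _ #: no change
3. s -> z, t -> d / V _ V: no change
4. 0 -> a / C _ C: inserts after position(s) 2, 7: elanedidazivo
surface: elanedidazivo


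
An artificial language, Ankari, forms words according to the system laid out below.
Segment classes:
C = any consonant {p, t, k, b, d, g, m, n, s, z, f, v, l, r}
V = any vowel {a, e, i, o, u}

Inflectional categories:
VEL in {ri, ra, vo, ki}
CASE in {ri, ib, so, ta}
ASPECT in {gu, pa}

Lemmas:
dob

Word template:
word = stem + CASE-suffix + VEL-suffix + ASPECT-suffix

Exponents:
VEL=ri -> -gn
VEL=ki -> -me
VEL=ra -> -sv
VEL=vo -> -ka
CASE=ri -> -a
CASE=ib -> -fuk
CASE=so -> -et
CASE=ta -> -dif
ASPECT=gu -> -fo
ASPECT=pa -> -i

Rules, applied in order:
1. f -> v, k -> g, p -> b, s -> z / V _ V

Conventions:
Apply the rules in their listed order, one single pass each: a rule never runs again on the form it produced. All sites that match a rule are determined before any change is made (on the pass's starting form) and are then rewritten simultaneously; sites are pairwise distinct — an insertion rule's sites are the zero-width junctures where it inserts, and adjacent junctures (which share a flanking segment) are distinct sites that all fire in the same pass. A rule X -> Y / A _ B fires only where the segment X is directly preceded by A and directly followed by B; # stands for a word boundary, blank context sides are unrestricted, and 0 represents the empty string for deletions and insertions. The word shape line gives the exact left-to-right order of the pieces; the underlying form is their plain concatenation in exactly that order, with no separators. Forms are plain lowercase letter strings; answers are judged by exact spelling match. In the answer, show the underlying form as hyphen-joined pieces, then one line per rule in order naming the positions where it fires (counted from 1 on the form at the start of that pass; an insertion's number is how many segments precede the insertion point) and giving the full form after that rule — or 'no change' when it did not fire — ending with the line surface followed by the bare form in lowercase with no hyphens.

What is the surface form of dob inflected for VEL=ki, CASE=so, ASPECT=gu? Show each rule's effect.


underlying: dob-et-me-fo
1. f -> v, k -> g, p -> b, s -> z / V _ V: fires at position(s) 8: dobetmevo
surface: dobetmevo


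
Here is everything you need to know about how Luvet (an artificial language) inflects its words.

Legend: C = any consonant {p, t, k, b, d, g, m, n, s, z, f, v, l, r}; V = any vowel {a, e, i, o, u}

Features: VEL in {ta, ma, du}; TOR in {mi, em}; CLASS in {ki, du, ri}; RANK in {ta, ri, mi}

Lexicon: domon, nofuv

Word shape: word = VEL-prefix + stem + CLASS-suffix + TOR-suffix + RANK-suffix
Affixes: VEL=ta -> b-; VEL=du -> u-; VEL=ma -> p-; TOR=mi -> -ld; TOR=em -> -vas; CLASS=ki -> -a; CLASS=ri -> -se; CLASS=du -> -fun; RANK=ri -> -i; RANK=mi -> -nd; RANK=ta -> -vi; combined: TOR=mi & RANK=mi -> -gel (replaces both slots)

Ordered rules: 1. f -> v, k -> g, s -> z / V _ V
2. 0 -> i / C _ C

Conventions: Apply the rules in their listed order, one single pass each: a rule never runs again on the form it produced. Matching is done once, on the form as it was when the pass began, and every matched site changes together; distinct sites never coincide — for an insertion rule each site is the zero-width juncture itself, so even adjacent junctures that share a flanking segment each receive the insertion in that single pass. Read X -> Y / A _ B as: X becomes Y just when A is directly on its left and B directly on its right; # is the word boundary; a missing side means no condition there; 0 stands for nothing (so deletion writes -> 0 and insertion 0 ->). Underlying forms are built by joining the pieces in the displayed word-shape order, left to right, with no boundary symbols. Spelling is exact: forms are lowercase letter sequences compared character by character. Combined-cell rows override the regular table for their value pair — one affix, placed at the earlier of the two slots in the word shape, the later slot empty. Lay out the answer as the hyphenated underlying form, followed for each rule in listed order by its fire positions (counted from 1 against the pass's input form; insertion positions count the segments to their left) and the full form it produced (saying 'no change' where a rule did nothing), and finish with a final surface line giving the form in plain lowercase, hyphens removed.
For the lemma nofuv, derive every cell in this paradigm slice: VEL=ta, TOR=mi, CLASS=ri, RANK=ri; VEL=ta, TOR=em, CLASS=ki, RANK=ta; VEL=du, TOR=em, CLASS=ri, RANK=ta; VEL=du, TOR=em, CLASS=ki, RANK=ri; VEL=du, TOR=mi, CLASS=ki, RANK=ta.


cell VEL=ta, TOR=mi, CLASS=ri, RANK=ri:
underlying: b-nofuv-se-ld-i
1. f -> v, k -> g, s -> z / V _ V: fires at position(s) 4: bnovuvseldi
2. 0 -> i / C _ C: inserts after position(s) 1, 6, 9: binovuviselidi
surface: binovuviselidi

cell VEL=ta, TOR=em, CLASS=ki, RANK=ta:
underlying: b-nofuv-a-vas-vi
1. f -> v, k -> g, s -> z / V _ V: fires at position(s) 4: bnovuvavasvi
2. 0 -> i / C _ C: inserts after position(s) 1, 10: binovuvavasivi
surface: binovuvavasivi

cell VEL=du, TOR=em, CLASS=ri, RANK=ta:
underlying: u-nofuv-se-vas-vi
1. f -> v, k -> g, s -> z / V _ V: fires at position(s) 4: unovuvsevasvi
2. 0 -> i / C _ C: inserts after position(s) 6, 11: unovuvisevasivi
surface: unovuvisevasivi

cell VEL=du, TOR=em, CLASS=ki, RANK=ri:
underlying: u-nofuv-a-vas-i
1. f -> v, k -> g, s -> z / V _ V: fires at position(s) 4, 10: unovuvavazi
2. 0 -> i / C _ C: no change
surface: unovuvavazi

cell VEL=du, TOR=mi, CLASS=ki, RANK=ta:
underlying: u-nofuv-a-ld-vi
1. f -> v, k -> g, s -> z / V _ V: fires at position(s) 4: unovuvaldvi
2. 0 -> i / C _ C: inserts after position(s) 8, 9: unovuvalidivi
surface: unovuvalidivi


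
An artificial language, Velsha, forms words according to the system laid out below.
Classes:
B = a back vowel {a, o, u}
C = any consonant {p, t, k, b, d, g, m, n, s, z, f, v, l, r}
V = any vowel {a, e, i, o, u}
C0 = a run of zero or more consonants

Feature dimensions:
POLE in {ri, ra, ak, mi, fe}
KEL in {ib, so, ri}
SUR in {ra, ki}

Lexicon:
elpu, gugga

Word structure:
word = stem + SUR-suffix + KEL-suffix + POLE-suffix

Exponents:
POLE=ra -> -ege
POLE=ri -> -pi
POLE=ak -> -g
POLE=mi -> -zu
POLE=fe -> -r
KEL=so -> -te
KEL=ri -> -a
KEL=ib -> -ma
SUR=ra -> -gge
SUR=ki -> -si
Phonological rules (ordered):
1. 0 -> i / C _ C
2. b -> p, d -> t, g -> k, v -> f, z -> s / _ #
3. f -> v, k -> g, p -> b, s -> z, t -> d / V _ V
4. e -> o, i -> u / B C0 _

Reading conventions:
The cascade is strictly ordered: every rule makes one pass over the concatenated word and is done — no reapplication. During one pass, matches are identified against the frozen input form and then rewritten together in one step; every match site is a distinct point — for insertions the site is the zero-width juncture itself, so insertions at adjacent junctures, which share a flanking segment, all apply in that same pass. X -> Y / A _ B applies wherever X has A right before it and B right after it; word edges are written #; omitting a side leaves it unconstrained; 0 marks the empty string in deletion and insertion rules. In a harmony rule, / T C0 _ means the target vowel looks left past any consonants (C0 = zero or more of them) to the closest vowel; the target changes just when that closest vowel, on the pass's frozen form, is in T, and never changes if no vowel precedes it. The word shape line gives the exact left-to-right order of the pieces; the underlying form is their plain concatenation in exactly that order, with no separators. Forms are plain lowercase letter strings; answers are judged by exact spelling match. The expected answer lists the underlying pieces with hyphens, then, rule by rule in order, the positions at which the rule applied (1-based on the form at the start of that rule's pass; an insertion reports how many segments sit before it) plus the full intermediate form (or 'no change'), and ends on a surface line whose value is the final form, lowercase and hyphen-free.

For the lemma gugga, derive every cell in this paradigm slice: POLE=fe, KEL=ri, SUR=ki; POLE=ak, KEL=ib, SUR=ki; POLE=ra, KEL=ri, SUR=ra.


cell POLE=fe, KEL=ri, SUR=ki:
underlying: gugga-si-a-r
1. 0 -> i / C _ C: inserts after position(s) 3: gugigasiar
2. b -> p, d -> t, g -> k, v -> f, z -> s / _ #: no change
3. f -> v, k -> g, p -> b, s -> z, t -> d / V _ V: fires at position(s) 7: gugigaziar
4. e -> o, i -> u / B C0 _: fires at position(s) 4, 8: gugugazuar
surface: gugugazuar

cell POLE=ak, KEL=ib, SUR=ki:
underlying: gugga-si-ma-g
1. 0 -> i / C _ C: inserts after position(s) 3: gugigasimag
2. b -> p, d -> t, g -> k, v -> f, z -> s / _ #: fires at position(s) 11: gugigasimak
3. f -> v, k -> g, p -> b, s -> z, t -> d / V _ V: fires at position(s) 7: gugigazimak
4. e -> o, i -> u / B C0 _: fires at position(s) 4, 8: gugugazumak
surface: gugugazumak

cell POLE=ra, KEL=ri, SUR=ra:
underlying: gugga-gge-a-ege
1. 0 -> i / C _ C: inserts after position(s) 3, 6: gugigagigeaege
2. b -> p, d -> t, g -> k, v -> f, z -> s / _ #: no change
3. f -> v, k -> g, p -> b, s -> z, t -> d / V _ V: no change
4. e -> o, i -> u / B C0 _: fires at position(s) 4, 8, 12: gugugagugeaoge
surface: gugugagugeaoge


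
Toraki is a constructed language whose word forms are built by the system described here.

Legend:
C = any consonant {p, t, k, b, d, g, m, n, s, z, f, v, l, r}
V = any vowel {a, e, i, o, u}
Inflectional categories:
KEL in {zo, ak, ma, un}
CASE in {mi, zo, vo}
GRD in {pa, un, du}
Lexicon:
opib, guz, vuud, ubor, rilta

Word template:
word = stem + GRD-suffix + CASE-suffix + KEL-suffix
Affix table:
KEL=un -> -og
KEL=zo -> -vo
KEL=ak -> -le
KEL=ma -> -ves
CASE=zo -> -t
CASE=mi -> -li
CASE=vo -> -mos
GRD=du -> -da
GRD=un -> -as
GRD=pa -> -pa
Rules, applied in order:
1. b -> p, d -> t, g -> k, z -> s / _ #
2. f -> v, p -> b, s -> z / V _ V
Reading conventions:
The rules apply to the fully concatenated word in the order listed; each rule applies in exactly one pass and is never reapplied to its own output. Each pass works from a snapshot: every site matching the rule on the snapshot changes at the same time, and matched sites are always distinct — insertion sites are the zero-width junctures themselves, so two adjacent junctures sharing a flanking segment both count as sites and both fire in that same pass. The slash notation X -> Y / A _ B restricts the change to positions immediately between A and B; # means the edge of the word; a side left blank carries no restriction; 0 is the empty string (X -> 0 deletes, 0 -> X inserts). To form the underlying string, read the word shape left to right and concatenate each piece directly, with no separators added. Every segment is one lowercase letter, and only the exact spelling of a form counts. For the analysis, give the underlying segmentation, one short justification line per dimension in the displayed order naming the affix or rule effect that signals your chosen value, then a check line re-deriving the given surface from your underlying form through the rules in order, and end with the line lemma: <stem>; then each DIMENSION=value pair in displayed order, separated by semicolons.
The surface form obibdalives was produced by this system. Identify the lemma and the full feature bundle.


underlying: opib-da-li-ves
KEL=ma - signalled by the affix -ves
CASE=mi - signalled by the affix -li
GRD=du - signalled by the affix -da
check: opibdalives -> opibdalives -> obibdalives
lemma: opib; KEL=ma; CASE=mi; GRD=du


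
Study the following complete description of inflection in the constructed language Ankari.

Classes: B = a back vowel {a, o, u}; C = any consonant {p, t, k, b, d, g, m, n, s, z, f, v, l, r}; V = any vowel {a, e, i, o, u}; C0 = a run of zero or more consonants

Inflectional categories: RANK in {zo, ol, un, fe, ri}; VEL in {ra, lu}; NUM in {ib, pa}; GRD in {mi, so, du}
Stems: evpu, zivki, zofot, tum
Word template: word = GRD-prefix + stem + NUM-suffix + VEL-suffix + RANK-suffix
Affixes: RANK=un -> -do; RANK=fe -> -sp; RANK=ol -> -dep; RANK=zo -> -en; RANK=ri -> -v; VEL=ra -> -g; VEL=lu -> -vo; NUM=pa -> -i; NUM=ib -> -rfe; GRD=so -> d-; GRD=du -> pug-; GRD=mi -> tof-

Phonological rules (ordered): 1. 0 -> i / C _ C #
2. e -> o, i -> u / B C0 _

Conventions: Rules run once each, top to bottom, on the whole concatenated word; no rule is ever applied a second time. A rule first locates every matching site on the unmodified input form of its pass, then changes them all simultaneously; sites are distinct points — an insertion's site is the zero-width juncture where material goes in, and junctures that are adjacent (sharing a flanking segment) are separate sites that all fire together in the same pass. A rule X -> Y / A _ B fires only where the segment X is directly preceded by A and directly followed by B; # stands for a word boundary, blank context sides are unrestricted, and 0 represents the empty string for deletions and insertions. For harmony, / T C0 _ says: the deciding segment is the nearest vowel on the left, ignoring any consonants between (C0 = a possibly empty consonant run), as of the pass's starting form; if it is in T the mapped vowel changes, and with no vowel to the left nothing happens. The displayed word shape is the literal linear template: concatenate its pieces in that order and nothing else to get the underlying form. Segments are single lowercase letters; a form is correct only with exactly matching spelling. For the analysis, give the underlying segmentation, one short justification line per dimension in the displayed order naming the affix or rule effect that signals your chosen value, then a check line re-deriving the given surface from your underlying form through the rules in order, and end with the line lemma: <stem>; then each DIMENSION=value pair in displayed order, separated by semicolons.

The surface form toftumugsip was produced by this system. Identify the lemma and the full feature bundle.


underlying: tof-tum-i-g-sp
RANK=fe - signalled by the affix -sp
VEL=ra - signalled by the affix -g
NUM=pa - signalled by the affix -i
GRD=mi - signalled by the affix tof-
check: toftumigsp -> toftumigsip -> toftumugsip
lemma: tum; RANK=fe; VEL=ra; NUM=pa; GRD=mi


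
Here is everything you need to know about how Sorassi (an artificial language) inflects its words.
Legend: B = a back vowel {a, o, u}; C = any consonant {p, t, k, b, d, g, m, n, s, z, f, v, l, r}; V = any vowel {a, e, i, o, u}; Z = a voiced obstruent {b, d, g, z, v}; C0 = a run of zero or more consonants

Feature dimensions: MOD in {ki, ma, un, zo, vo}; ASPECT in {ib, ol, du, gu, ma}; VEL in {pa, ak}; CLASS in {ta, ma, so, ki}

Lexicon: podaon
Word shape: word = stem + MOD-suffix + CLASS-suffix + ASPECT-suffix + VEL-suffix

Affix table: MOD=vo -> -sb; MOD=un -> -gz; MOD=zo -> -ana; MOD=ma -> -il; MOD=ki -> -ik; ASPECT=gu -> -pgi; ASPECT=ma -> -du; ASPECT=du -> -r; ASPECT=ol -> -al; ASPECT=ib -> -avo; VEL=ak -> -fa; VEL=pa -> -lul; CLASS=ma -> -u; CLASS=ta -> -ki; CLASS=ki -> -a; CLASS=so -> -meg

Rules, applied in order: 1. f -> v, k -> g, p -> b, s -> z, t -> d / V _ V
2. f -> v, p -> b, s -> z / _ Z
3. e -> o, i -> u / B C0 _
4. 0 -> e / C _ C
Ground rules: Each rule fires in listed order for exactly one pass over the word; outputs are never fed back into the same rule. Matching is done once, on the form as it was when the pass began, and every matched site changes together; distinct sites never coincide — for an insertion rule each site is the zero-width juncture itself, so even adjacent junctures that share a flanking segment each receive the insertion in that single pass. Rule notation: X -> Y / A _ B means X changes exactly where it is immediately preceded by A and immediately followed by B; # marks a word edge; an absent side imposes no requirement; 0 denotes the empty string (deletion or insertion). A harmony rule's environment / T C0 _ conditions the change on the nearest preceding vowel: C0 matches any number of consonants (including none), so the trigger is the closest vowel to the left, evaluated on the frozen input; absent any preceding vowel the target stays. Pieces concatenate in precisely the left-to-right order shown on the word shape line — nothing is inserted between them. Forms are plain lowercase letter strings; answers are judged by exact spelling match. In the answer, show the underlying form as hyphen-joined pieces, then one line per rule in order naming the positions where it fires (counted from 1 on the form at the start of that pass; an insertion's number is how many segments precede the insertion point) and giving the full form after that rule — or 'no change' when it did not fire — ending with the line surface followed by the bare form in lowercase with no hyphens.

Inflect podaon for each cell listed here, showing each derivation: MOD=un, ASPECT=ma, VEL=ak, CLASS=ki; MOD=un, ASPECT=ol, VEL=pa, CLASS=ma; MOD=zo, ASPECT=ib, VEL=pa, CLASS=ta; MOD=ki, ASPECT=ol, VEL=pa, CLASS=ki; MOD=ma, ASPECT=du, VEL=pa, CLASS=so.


cell MOD=un, ASPECT=ma, VEL=ak, CLASS=ki:
underlying: podaon-gz-a-du-fa
1. f -> v, k -> g, p -> b, s -> z, t -> d / V _ V: fires at position(s) 12: podaongzaduva
2. f -> v, p -> b, s -> z / _ Z: no change
3. e -> o, i -> u / B C0 _: no change
4. 0 -> e / C _ C: inserts after position(s) 6, 7: podaonegezaduva
surface: podaonegezaduva

cell MOD=un, ASPECT=ol, VEL=pa, CLASS=ma:
underlying: podaon-gz-u-al-lul
1. f -> v, k -> g, p -> b, s -> z, t -> d / V _ V: no change
2. f -> v, p -> b, s -> z / _ Z: no change
3. e -> o, i -> u / B C0 _: no change
4. 0 -> e / C _ C: inserts after position(s) 6, 7, 11: podaonegezualelul
surface: podaonegezualelul

cell MOD=zo, ASPECT=ib, VEL=pa, CLASS=ta:
underlying: podaon-ana-ki-avo-lul
1. f -> v, k -> g, p -> b, s -> z, t -> d / V _ V: fires at position(s) 10: podaonanagiavolul
2. f -> v, p -> b, s -> z / _ Z: no change
3. e -> o, i -> u / B C0 _: fires at position(s) 11: podaonanaguavolul
4. 0 -> e / C _ C: no change
surface: podaonanaguavolul

cell MOD=ki, ASPECT=ol, VEL=pa, CLASS=ki:
underlying: podaon-ik-a-al-lul
1. f -> v, k -> g, p -> b, s -> z, t -> d / V _ V: fires at position(s) 8: podaonigaallul
2. f -> v, p -> b, s -> z / _ Z: no change
3. e -> o, i -> u / B C0 _: fires at position(s) 7: podaonugaallul
4. 0 -> e / C _ C: inserts after position(s) 11: podaonugaalelul
surface: podaonugaalelul

cell MOD=ma, ASPECT=du, VEL=pa, CLASS=so:
underlying: podaon-il-meg-r-lul
1. f -> v, k -> g, p -> b, s -> z, t -> d / V _ V: no change
2. f -> v, p -> b, s -> z / _ Z: no change
3. e -> o, i -> u / B C0 _: fires at position(s) 7: podaonulmegrlul
4. 0 -> e / C _ C: inserts after position(s) 8, 11, 12: podaonulemegerelul
surface: podaonulemegerelul


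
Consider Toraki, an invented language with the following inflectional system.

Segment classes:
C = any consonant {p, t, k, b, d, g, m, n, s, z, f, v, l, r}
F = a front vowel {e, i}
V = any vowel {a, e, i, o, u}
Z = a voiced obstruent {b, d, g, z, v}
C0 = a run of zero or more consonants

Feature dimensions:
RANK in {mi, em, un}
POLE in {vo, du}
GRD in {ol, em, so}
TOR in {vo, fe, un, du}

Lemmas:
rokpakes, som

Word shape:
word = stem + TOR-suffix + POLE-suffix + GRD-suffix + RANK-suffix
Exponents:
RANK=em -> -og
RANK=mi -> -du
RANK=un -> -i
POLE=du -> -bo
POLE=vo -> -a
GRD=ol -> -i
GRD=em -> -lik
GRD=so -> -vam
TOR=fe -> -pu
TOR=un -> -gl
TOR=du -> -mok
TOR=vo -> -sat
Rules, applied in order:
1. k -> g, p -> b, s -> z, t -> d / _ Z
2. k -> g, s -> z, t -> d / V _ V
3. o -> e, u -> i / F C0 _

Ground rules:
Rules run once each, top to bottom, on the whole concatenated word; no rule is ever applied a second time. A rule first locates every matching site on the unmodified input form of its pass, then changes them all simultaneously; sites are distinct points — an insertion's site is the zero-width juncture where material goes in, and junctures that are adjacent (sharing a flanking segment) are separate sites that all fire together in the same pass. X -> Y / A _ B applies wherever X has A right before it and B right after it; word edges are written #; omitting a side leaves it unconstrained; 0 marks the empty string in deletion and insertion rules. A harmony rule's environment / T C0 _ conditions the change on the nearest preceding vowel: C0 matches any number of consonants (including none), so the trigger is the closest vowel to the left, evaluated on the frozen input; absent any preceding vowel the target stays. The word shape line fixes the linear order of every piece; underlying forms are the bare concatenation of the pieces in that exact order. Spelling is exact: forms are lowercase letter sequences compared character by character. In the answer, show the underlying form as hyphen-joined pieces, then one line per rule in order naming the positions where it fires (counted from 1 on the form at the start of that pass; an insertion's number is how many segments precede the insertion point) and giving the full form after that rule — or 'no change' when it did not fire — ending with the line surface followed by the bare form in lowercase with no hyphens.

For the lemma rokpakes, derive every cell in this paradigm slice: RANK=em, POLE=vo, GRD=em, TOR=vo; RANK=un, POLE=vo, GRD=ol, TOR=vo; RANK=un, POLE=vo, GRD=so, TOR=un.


cell RANK=em, POLE=vo, GRD=em, TOR=vo:
underlying: rokpakes-sat-a-lik-og
1. k -> g, p -> b, s -> z, t -> d / _ Z: no change
2. k -> g, s -> z, t -> d / V _ V: fires at position(s) 6, 11, 15: rokpagessadaligog
3. o -> e, u -> i / F C0 _: fires at position(s) 16: rokpagessadaligeg
surface: rokpagessadaligeg

cell RANK=un, POLE=vo, GRD=ol, TOR=vo:
underlying: rokpakes-sat-a-i-i
1. k -> g, p -> b, s -> z, t -> d / _ Z: no change
2. k -> g, s -> z, t -> d / V _ V: fires at position(s) 6, 11: rokpagessadaii
3. o -> e, u -> i / F C0 _: no change
surface: rokpagessadaii

cell RANK=un, POLE=vo, GRD=so, TOR=un:
underlying: rokpakes-gl-a-vam-i
1. k -> g, p -> b, s -> z, t -> d / _ Z: fires at position(s) 8: rokpakezglavami
2. k -> g, s -> z, t -> d / V _ V: fires at position(s) 6: rokpagezglavami
3. o -> e, u -> i / F C0 _: no change
surface: rokpagezglavami


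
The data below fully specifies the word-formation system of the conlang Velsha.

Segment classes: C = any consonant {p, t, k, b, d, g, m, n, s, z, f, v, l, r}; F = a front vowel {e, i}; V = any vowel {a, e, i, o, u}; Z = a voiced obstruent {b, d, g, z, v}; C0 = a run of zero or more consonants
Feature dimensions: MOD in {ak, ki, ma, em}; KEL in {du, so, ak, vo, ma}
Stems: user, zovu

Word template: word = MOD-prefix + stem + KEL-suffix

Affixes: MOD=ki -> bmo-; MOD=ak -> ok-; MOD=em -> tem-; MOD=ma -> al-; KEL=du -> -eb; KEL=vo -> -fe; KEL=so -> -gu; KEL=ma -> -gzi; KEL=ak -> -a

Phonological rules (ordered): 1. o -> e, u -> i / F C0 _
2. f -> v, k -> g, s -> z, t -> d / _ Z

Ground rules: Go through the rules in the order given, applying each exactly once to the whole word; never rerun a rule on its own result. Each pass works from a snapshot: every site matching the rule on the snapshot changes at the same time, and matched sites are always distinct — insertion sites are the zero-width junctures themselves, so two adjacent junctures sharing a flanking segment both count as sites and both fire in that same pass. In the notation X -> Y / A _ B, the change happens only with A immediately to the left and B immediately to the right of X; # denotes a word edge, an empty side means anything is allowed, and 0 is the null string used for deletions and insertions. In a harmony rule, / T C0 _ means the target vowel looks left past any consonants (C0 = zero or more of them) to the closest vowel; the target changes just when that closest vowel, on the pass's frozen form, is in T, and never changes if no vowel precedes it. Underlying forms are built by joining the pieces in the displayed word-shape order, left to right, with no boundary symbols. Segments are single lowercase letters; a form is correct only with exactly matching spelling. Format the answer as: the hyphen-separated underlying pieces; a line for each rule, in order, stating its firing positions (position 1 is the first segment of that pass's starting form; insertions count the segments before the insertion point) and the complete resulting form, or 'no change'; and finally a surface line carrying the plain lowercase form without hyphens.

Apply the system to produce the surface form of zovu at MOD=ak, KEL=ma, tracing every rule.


underlying: ok-zovu-gzi
1. o -> e, u -> i / F C0 _: no change
2. f -> v, k -> g, s -> z, t -> d / _ Z: fires at position(s) 2: ogzovugzi
surface: ogzovugzi
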